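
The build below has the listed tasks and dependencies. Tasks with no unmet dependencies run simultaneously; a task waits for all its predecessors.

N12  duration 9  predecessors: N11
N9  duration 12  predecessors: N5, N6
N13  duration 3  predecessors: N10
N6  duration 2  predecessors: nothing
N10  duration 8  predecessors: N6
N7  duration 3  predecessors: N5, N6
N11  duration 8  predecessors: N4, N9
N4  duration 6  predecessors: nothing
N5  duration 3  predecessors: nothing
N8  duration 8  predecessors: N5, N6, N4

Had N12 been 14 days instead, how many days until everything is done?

37

Critical path before the change: N5→N9→N11→N12 = 3+12+8+9 = 32 giving 32 days.
Since N12 is critical, the +5 change carries straight to that chain (now 37 days).
That remains the longest chain; total 37 days.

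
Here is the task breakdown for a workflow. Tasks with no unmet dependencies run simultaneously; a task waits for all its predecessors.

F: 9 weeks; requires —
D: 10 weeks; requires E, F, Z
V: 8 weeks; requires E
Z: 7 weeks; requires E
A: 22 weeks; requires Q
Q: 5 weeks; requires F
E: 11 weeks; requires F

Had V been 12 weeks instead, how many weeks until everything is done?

Critical path before the change: F→E→Z→D = 9+11+7+10 = 37 giving 37 weeks.
V is off the critical path — its longest chain is 28 weeks, giving 9 of slack.
No other chain overtakes it, so the finish is 37 weeks.

37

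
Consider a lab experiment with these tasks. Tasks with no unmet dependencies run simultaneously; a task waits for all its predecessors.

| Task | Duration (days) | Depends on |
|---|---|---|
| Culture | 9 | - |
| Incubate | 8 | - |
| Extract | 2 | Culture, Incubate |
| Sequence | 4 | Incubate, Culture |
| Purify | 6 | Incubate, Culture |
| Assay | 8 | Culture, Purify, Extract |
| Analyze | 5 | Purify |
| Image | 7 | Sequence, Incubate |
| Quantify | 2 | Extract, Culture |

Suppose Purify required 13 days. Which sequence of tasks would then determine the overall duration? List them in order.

As given, the longest chain is Culture→Purify→Assay = 9+6+8 = 23, so the finish is 23 days.
Since Purify is critical, the +7 change carries straight to that chain (now 30 days).
That remains the longest chain; total 30 days.

Culture, Purify, Assay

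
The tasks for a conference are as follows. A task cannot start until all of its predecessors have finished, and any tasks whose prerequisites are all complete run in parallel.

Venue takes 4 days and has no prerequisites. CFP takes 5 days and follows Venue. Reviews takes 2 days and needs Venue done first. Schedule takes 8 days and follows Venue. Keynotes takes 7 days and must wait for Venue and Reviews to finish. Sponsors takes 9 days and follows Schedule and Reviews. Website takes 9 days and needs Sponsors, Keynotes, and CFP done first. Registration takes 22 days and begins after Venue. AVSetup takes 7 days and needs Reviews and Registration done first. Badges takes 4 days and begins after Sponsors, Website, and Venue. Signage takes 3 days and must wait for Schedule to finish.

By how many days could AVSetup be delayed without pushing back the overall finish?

Venue→Schedule→Sponsors→Website→Badges = 4+8+9+9+4 = 34 sets the makespan at 34 days.
AVSetup finishes as early as 33 and must finish by 34.
So AVSetup can slip 34 − 33 = 1 day.

1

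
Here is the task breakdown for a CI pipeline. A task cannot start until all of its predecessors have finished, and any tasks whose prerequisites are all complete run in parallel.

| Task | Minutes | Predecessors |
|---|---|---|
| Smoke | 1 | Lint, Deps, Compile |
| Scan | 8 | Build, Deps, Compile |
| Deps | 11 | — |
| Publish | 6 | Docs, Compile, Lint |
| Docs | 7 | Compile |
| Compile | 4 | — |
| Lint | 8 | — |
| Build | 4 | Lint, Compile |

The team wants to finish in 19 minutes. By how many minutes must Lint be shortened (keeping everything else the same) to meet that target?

Current finish: 20 minutes; target: 19.
Lint is on every critical path, so each minute cut from Lint cuts the finish by one (this holds down to a finish of 19).
Need 20 − 19 = 1 minute off Lint → Lint becomes 7 minutes, finish becomes 19.

1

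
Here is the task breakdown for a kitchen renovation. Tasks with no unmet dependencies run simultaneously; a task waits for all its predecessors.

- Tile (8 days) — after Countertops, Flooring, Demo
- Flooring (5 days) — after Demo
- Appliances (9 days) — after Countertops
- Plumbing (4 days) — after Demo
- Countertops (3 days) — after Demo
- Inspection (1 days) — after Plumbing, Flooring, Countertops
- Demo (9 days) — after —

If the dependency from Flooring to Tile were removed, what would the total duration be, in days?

Before: longest chain Demo→Flooring→Tile = 9+5+8 = 22, finish 22.
Without Flooring→Tile, Tile's earliest start moves from 14 to 12.
The longest chain is now Demo→Countertops→Appliances = 9+3+9 = 21, so the kitchen renovation takes 21 days.

21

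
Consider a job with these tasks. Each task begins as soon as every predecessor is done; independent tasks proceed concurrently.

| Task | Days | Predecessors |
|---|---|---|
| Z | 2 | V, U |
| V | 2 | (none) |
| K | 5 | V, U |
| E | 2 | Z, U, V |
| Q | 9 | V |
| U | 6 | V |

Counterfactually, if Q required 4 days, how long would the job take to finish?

13

The binding path is V→U→K = 2+6+5 = 13; finish at 13 days.
The longest path through Q is only 11 days, so Q has float 2.
No other chain overtakes it, so the finish is 13 days.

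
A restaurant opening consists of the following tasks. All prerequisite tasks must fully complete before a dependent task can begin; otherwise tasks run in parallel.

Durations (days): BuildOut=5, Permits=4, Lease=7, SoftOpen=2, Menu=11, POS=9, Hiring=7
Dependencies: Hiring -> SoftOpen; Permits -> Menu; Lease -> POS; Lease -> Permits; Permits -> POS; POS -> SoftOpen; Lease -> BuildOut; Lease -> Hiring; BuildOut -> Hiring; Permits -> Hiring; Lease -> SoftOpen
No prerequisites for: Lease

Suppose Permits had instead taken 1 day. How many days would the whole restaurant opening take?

21

Critical path before the change: Lease→Permits→Menu = 7+4+11 = 22 giving 22 days.
Permits lies on that path, so at 1 day the path becomes 19 days.
Now Lease→BuildOut→Hiring→SoftOpen = 7+5+7+2 = 21 is longest, so the finish becomes 21 days.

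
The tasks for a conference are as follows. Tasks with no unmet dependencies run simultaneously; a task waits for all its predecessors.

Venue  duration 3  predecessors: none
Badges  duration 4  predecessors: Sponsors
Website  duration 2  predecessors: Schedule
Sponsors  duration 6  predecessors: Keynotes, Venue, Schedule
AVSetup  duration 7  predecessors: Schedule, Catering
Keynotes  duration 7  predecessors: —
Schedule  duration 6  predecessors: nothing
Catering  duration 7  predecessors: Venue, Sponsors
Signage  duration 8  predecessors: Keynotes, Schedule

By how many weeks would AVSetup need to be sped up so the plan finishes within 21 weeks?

6

Current finish: 27 weeks; target: 21.
AVSetup is on every critical path, so each week cut from AVSetup cuts the finish by one (this holds down to a finish of 21).
Need 27 − 21 = 6 weeks off AVSetup → AVSetup becomes 1 week, finish becomes 21.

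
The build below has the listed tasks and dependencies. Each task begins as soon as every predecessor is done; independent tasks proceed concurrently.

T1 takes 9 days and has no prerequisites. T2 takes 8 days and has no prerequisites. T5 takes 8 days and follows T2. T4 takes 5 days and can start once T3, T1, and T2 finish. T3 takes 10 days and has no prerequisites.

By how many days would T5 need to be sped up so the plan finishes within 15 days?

Current finish: 16 days; target: 15.
T5 is on every critical path, so each day cut from T5 cuts the finish by one (this holds down to a finish of 15).
Need 16 − 15 = 1 day off T5 → T5 becomes 7 days, finish becomes 15.

1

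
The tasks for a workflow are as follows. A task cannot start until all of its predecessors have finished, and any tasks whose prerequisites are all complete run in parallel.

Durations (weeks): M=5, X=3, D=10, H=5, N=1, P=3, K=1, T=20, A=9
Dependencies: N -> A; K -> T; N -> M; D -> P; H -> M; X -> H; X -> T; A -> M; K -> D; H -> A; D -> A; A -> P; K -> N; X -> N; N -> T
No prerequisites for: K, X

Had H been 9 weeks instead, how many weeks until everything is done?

26

Actual critical path: K→D→A→M = 1+10+9+5 = 25 ⇒ 25 weeks.
The longest path through H is only 22 weeks, so H has float 3.
Now X→H→A→M = 3+9+9+5 = 26 is longest, so the finish becomes 26 weeks.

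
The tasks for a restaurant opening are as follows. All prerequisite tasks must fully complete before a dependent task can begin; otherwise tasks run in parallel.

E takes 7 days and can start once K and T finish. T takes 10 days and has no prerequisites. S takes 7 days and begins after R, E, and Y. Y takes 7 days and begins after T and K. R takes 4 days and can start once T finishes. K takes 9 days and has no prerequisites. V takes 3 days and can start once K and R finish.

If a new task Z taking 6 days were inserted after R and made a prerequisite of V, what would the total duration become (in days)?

24

Originally the plan takes 24 days.
With Z inserted, V now waits for max(K, R, Z).
New critical path: T→E→S = 10+7+7 = 24 ⇒ 24 days.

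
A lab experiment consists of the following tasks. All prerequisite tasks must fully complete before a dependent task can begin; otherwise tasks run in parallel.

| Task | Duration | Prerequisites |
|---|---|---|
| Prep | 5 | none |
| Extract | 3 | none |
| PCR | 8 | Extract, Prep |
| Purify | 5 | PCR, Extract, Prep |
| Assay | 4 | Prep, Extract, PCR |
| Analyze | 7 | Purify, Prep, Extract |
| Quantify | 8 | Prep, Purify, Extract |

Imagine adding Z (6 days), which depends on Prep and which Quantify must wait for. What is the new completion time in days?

26

Originally the plan takes 26 days.
With Z inserted, Quantify now waits for max(Prep, Purify, Extract, Z).
New critical path: Prep→PCR→Purify→Quantify = 5+8+5+8 = 26 ⇒ 26 days.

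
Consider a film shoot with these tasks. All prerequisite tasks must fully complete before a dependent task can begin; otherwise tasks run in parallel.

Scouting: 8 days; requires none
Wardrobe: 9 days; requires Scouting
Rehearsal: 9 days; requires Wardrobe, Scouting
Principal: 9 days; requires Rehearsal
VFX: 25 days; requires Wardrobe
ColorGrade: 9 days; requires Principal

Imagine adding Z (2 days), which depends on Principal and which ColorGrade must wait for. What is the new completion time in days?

46

Originally the schedule takes 44 days.
With Z inserted, ColorGrade now waits for max(Principal, Z).
New critical path: Scouting→Wardrobe→Rehearsal→Principal→Z→ColorGrade = 8+9+9+9+2+9 = 46 ⇒ 46 days.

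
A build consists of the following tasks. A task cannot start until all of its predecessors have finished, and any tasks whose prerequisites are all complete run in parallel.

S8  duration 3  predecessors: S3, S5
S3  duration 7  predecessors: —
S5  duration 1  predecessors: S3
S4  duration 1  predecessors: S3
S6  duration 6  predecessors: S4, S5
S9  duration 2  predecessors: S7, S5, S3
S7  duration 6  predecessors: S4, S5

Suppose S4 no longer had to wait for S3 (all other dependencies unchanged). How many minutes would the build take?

16

With the dependency in place, S3→S4→S7→S9 = 7+1+6+2 = 16 sets the finish at 16 minutes.
Without S3→S4, S4's earliest start moves from 7 to 0.
New critical path: S3→S5→S7→S9 = 7+1+6+2 = 16 ⇒ 16 minutes.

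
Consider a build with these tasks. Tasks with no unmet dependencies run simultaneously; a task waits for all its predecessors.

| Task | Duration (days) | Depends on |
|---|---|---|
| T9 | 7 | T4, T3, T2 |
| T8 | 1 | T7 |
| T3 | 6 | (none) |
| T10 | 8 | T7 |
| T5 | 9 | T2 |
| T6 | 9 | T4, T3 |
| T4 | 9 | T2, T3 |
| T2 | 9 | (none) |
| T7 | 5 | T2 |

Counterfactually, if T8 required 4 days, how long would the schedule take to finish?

Actual critical path: T2→T4→T6 = 9+9+9 = 27 ⇒ 27 days.
T8 has 12 days of float (longest path through it is 15).
No other chain overtakes it, so the finish is 27 days.

27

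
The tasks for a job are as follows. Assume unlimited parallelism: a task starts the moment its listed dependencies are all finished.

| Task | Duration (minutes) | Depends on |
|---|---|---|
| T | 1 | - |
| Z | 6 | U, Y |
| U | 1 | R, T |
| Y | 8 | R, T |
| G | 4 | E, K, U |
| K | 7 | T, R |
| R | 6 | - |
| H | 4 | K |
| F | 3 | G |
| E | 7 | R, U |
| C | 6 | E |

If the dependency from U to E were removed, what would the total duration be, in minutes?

Original critical path: R→U→E→G→F = 6+1+7+4+3 = 21 ⇒ 21 minutes.
Without U→E, E's earliest start moves from 7 to 6.
The longest chain is now R→Y→Z = 6+8+6 = 20, so the schedule takes 20 minutes.

20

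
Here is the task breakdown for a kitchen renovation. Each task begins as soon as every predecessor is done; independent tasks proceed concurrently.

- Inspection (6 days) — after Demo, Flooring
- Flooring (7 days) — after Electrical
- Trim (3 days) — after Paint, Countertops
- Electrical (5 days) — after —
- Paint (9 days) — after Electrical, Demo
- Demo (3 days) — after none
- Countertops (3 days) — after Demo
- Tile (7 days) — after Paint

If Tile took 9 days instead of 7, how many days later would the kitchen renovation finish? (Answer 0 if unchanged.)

2

Baseline: Electrical→Paint→Tile = 5+9+7 = 21 → 21 days.
Tile is on the critical path; changing it to 9 makes that path 23 days.
No other chain overtakes it, so the finish is 23 days.
Change in finish: 23 − 21 = +2 days.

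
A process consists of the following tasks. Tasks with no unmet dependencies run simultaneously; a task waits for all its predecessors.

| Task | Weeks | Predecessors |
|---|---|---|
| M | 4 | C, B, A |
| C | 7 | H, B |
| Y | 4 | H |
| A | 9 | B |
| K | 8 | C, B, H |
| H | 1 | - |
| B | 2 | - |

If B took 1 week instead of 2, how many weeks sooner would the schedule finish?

The binding path is B→C→K = 2+7+8 = 17; finish at 17 weeks.
Since B is critical, the -1 change carries straight to that chain (now 16 weeks).
No other chain overtakes it, so the finish is 16 weeks.
Change in finish: 16 − 17 = -1 weeks.

1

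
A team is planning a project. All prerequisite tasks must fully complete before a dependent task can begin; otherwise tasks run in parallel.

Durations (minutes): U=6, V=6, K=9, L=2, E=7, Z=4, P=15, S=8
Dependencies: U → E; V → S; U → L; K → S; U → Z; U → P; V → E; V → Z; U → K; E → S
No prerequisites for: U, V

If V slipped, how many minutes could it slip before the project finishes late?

The longest chain is U→K→S = 6+9+8 = 23; overall finish 23 minutes.
The longest chain containing V totals 21 minutes.
Slack of V = 2 − 0 = 2 minutes.

2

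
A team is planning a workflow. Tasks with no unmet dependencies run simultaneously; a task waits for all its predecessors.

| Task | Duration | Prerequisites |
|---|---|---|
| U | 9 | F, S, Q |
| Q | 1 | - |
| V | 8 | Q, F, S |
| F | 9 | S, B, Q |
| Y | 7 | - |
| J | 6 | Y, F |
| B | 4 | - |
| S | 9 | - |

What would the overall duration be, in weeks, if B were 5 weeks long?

As given, the longest chain is S→F→U = 9+9+9 = 27, so the finish is 27 weeks.
The longest path through B is only 22 weeks, so B has float 5.
No other chain overtakes it, so the finish is 27 weeks.

27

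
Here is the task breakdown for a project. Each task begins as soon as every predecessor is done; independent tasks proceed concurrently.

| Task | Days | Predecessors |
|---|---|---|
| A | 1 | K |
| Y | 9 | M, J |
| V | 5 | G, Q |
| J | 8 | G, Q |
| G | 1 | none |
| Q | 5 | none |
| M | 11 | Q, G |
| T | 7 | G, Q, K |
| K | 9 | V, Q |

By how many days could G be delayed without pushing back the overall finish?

4

Critical path: Q→V→K→T = 5+5+9+7 = 26, so the finish is 26 days.
The longest chain containing G totals 22 days.
Slack of G = 4 − 0 = 4 days.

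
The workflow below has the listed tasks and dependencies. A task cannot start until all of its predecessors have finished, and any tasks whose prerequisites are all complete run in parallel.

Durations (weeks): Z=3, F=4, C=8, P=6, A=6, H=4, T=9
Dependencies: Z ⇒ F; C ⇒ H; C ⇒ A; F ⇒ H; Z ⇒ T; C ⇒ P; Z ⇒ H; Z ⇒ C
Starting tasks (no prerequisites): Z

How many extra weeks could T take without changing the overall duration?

Z→C→P = 3+8+6 = 17 sets the makespan at 17 weeks.
T finishes as early as 12 and must finish by 17.
So T can slip 17 − 12 = 5 weeks.

5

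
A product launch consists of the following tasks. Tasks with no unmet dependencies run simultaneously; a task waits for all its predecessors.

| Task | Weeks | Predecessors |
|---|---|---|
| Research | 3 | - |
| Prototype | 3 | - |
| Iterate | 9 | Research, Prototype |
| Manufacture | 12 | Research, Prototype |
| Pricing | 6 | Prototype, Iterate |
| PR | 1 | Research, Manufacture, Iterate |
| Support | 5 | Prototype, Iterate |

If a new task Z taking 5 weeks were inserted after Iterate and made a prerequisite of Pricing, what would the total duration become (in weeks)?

Originally the job takes 18 weeks.
With Z inserted, Pricing now waits for max(Prototype, Iterate, Z).
New critical path: Research→Iterate→Z→Pricing = 3+9+5+6 = 23 ⇒ 23 weeks.

23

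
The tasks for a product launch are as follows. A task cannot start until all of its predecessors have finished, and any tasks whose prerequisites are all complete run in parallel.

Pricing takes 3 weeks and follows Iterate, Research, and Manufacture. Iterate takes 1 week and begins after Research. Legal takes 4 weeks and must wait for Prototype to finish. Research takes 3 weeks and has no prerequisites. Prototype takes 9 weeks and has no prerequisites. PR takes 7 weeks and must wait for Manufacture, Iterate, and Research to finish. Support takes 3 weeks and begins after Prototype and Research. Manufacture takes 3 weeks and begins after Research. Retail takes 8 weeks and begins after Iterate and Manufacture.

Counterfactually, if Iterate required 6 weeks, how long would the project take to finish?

17

Actual critical path: Research→Manufacture→Retail = 3+3+8 = 14 ⇒ 14 weeks.
Iterate is off the critical path — its longest chain is 12 weeks, giving 2 of slack.
New critical path: Research→Iterate→Retail = 3+6+8 = 17 ⇒ 17 weeks.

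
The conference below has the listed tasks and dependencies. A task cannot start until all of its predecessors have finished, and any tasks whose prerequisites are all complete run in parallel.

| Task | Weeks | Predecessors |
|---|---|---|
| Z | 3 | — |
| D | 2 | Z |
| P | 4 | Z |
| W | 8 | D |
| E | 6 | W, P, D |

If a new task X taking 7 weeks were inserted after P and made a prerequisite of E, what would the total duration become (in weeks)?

20

Originally the job takes 19 weeks.
With X inserted, E now waits for max(W, P, D, X).
New critical path: Z→P→X→E = 3+4+7+6 = 20 ⇒ 20 weeks.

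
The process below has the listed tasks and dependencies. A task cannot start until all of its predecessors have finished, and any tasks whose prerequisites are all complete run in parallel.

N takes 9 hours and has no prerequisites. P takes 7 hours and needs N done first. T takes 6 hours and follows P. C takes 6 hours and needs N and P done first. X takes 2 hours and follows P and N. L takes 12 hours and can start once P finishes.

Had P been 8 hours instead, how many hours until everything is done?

29

Baseline: N→P→L = 9+7+12 = 28 → 28 hours.
P is on the critical path; changing it to 8 makes that path 29 hours.
The critical path is still N→P→L; finish is now 29 hours.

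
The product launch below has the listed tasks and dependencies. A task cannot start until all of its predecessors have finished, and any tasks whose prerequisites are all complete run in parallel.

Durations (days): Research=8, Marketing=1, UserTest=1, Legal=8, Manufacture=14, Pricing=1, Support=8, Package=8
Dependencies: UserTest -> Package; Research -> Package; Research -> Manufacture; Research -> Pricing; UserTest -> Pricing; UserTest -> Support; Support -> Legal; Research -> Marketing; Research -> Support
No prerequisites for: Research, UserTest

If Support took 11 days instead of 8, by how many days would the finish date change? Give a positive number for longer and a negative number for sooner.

Critical path before the change: Research→Support→Legal = 8+8+8 = 24 giving 24 days.
Support is on the critical path; changing it to 11 makes that path 27 days.
No other chain overtakes it, so the finish is 27 days.
Change in finish: 27 − 24 = +3 days.

3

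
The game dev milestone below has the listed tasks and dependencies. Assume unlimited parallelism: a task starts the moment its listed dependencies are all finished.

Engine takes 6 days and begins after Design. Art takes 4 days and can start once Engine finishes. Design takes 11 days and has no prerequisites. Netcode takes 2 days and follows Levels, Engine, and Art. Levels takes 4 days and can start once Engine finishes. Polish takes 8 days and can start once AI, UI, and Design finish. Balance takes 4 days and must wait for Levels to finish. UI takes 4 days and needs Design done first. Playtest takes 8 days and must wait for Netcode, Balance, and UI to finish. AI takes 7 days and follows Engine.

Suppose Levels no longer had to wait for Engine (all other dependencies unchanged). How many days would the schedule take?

32

Before: longest chain Design→Engine→Levels→Balance→Playtest = 11+6+4+4+8 = 33, finish 33.
Without Engine→Levels, Levels's earliest start moves from 17 to 0.
After: Design→Engine→AI→Polish = 11+6+7+8 = 32 → 32 days.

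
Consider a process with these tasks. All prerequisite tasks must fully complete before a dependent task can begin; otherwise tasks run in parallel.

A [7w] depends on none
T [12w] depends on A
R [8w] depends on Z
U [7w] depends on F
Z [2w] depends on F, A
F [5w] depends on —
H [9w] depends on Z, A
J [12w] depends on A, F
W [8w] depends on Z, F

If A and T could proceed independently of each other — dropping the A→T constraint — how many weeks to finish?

With the dependency in place, A→J = 7+12 = 19 sets the finish at 19 weeks.
Without A→T, T's earliest start moves from 7 to 0.
New critical path: A→J = 7+12 = 19 ⇒ 19 weeks.

19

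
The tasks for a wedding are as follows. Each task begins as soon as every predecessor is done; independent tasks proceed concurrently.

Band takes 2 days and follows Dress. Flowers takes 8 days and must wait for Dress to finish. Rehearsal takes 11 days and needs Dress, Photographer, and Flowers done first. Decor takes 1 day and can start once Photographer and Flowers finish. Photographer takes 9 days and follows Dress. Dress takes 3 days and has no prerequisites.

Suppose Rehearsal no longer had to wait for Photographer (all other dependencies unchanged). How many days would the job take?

22

With the dependency in place, Dress→Photographer→Rehearsal = 3+9+11 = 23 sets the finish at 23 days.
Without Photographer→Rehearsal, Rehearsal's earliest start moves from 12 to 11.
The longest chain is now Dress→Flowers→Rehearsal = 3+8+11 = 22, so the job takes 22 days.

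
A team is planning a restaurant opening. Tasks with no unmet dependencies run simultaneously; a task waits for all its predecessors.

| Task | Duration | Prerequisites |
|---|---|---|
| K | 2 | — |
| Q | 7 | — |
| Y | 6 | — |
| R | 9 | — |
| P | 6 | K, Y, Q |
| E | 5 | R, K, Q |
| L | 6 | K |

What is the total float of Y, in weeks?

2

Critical path: R→E = 9+5 = 14, so the finish is 14 weeks.
Longest path through Y: 12 weeks (earliest finish 6, latest finish 8).
Slack of Y = 2 − 0 = 2 weeks.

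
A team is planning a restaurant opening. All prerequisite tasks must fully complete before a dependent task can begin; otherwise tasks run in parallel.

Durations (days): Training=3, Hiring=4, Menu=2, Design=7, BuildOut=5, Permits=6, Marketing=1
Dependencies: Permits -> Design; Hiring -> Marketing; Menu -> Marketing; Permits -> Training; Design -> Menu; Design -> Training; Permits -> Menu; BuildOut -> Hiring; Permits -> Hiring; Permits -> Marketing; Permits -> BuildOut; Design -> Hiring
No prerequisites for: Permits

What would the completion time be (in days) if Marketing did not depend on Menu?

18

With the dependency in place, Permits→Design→Hiring→Marketing = 6+7+4+1 = 18 sets the finish at 18 days.
Dropping Menu→Marketing doesn't change Marketing's earliest start (17); another predecessor still binds.
The longest chain is now Permits→Design→Hiring→Marketing = 6+7+4+1 = 18, so the plan takes 18 days.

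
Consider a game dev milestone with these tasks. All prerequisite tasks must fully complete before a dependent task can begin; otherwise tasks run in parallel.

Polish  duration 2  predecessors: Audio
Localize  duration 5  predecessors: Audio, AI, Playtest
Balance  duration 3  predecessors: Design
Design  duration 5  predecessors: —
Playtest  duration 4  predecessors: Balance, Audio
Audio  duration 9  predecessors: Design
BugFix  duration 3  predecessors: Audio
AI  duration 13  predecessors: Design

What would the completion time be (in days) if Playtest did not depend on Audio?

23

With the dependency in place, Design→Audio→Playtest→Localize = 5+9+4+5 = 23 sets the finish at 23 days.
Without Audio→Playtest, Playtest's earliest start moves from 14 to 8.
New critical path: Design→AI→Localize = 5+13+5 = 23 ⇒ 23 days.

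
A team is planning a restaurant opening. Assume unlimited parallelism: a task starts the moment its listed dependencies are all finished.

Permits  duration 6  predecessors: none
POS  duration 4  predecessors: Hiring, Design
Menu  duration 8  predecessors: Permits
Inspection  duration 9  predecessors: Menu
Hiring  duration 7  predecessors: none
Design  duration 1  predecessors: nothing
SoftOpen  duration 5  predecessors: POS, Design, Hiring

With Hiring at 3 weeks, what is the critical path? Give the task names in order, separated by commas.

As given, the longest chain is Permits→Menu→Inspection = 6+8+9 = 23, so the finish is 23 weeks.
Hiring has 7 weeks of float (longest path through it is 16).
That remains the longest chain; total 23 weeks.

Permits, Menu, Inspection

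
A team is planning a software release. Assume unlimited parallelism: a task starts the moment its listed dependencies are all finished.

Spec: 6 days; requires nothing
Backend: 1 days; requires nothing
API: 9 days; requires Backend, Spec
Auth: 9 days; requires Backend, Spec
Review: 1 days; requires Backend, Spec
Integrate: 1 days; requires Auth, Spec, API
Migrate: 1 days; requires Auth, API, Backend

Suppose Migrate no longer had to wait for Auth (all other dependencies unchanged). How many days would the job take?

With the dependency in place, Spec→API→Migrate = 6+9+1 = 16 sets the finish at 16 days.
Dropping Auth→Migrate doesn't change Migrate's earliest start (15); another predecessor still binds.
New critical path: Spec→API→Migrate = 6+9+1 = 16 ⇒ 16 days.

16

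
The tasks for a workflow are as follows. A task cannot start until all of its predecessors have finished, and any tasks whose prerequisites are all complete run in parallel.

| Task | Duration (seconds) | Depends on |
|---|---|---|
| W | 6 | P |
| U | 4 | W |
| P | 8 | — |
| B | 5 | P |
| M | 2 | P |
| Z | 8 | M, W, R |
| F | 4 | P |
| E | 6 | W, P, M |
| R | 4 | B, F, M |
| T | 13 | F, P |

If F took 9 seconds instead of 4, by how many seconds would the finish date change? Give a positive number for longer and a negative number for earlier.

5

Baseline: P→F→T = 8+4+13 = 25 → 25 seconds.
Since F is critical, the +5 change carries straight to that chain (now 30 seconds).
No other chain overtakes it, so the finish is 30 seconds.
Change in finish: 30 − 25 = +5 seconds.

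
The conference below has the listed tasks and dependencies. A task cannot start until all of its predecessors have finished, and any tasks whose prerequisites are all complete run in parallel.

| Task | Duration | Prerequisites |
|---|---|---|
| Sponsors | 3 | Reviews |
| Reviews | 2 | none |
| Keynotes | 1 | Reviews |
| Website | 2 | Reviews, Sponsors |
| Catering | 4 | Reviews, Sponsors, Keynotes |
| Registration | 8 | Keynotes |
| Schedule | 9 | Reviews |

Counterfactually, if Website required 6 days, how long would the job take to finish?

Actual critical path: Reviews→Schedule = 2+9 = 11 ⇒ 11 days.
The longest path through Website is only 7 days, so Website has float 4.
No other chain overtakes it, so the finish is 11 days.

11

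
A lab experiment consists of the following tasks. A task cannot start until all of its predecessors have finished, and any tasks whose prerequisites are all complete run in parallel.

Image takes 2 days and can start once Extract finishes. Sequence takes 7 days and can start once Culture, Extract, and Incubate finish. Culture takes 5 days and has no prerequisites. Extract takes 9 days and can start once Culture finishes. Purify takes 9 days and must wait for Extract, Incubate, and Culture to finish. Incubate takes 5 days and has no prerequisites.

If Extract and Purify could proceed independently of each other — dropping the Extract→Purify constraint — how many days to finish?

Before: longest chain Culture→Extract→Purify = 5+9+9 = 23, finish 23.
Without Extract→Purify, Purify's earliest start moves from 14 to 5.
New critical path: Culture→Extract→Sequence = 5+9+7 = 21 ⇒ 21 days.

21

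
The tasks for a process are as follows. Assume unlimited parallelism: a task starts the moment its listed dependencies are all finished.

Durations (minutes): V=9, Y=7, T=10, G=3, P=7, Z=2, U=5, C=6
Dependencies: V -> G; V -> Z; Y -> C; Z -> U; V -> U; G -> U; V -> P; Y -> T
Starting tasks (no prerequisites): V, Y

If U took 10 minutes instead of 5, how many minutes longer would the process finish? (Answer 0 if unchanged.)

As given, the longest chain is V→G→U = 9+3+5 = 17, so the finish is 17 minutes.
Since U is critical, the +5 change carries straight to that chain (now 22 minutes).
No other chain overtakes it, so the finish is 22 minutes.
Change in finish: 22 − 17 = +5 minutes.

5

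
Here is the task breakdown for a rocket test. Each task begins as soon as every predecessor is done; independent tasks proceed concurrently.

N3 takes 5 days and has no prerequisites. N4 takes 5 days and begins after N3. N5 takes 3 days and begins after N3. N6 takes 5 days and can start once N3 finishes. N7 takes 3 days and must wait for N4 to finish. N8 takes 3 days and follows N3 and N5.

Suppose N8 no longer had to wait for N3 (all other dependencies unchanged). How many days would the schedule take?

13

Before: longest chain N3→N4→N7 = 5+5+3 = 13, finish 13.
Dropping N3→N8 doesn't change N8's earliest start (8); another predecessor still binds.
The longest chain is now N3→N4→N7 = 5+5+3 = 13, so the schedule takes 13 days.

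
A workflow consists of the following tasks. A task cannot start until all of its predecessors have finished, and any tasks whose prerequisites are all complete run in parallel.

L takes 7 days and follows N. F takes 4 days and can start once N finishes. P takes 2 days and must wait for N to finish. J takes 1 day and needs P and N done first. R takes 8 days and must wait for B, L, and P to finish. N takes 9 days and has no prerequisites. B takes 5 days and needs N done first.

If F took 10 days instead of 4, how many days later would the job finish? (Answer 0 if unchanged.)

0

Actual critical path: N→L→R = 9+7+8 = 24 ⇒ 24 days.
The longest path through F is only 13 days, so F has float 11.
No other chain overtakes it, so the finish is 24 days.
Change in finish: 24 − 24 = +0 days.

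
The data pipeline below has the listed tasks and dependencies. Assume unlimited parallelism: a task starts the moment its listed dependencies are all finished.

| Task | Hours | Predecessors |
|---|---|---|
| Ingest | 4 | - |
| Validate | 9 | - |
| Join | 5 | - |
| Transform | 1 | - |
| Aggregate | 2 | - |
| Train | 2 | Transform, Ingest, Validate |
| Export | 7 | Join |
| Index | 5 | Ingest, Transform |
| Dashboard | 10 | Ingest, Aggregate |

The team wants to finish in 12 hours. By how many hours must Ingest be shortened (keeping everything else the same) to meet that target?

2

Current finish: 14 hours; target: 12.
Ingest is on every critical path, so each hour cut from Ingest cuts the finish by one (this holds down to a finish of 12).
Need 14 − 12 = 2 hours off Ingest → Ingest becomes 2 hours, finish becomes 12.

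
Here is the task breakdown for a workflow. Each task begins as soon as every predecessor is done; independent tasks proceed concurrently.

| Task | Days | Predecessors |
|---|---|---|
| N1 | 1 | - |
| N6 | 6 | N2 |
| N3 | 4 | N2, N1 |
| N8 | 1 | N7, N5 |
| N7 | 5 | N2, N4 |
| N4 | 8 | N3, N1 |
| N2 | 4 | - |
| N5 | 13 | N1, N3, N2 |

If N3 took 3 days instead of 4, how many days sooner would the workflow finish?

Critical path before the change: N2→N3→N4→N7→N8 = 4+4+8+5+1 = 22 giving 22 days.
Since N3 is critical, the -1 change carries straight to that chain (now 21 days).
That remains the longest chain; total 21 days.
Change in finish: 21 − 22 = -1 days.

1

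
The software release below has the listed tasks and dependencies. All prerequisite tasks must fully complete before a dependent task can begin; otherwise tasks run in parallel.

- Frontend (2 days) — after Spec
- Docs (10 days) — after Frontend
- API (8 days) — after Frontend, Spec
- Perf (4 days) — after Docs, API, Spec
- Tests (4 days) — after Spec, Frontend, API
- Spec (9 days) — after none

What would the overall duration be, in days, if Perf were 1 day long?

23

Baseline: Spec→Frontend→Docs→Perf = 9+2+10+4 = 25 → 25 days.
Perf is on the critical path; changing it to 1 makes that path 22 days.
The binding chain switches to Spec→Frontend→API→Tests = 9+2+8+4 = 23; finish 23 days.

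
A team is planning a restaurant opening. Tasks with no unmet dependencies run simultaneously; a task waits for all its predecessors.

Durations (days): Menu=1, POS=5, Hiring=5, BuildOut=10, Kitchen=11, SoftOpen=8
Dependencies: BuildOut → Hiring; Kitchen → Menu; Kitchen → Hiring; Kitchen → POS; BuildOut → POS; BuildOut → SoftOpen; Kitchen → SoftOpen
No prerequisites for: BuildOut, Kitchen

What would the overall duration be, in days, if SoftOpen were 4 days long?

Actual critical path: Kitchen→SoftOpen = 11+8 = 19 ⇒ 19 days.
SoftOpen is on the critical path; changing it to 4 makes that path 15 days.
New critical path: Kitchen→Hiring = 11+5 = 16 ⇒ 16 days.

16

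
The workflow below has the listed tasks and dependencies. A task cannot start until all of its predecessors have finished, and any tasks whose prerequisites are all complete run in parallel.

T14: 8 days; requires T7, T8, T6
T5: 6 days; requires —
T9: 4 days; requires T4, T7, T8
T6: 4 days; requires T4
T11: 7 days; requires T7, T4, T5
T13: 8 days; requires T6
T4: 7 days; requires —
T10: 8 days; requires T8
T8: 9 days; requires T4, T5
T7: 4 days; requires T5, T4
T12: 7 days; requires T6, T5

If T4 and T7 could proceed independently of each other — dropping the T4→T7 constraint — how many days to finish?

Before: longest chain T4→T8→T10 = 7+9+8 = 24, finish 24.
Without T4→T7, T7's earliest start moves from 7 to 6.
After: T4→T8→T10 = 7+9+8 = 24 → 24 days.

24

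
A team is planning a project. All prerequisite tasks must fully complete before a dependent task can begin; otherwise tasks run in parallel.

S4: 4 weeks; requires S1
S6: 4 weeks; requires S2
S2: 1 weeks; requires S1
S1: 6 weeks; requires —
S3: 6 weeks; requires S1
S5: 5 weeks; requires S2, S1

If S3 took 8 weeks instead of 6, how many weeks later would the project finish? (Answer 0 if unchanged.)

Critical path before the change: S1→S3 = 6+6 = 12 giving 12 weeks.
S3 lies on that path, so at 8 weeks the path becomes 14 weeks.
The critical path is still S1→S3; finish is now 14 weeks.
Change in finish: 14 − 12 = +2 weeks.

2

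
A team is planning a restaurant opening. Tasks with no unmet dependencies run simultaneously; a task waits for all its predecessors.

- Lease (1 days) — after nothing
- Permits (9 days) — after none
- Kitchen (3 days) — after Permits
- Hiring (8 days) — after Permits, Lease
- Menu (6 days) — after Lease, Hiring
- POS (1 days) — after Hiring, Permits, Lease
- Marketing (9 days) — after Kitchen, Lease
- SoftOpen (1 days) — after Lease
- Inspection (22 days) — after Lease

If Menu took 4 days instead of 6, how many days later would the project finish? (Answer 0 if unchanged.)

0

As given, the longest chain is Permits→Hiring→Menu = 9+8+6 = 23, so the finish is 23 days.
Menu lies on that path, so at 4 days the path becomes 21 days.
New critical path: Lease→Inspection = 1+22 = 23 ⇒ 23 days.
Change in finish: 23 − 23 = +0 days.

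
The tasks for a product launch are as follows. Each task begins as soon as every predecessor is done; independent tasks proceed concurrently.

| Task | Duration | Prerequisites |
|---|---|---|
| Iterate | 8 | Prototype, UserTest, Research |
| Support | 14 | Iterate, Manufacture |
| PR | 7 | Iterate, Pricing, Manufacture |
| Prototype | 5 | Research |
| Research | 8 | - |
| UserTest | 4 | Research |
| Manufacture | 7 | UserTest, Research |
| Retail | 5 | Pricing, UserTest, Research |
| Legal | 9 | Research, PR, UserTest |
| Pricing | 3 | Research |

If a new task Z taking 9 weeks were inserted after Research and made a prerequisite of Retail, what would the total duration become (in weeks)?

37

Originally the product launch takes 37 weeks.
With Z inserted, Retail now waits for max(Pricing, UserTest, Research, Z).
New critical path: Research→Prototype→Iterate→PR→Legal = 8+5+8+7+9 = 37 ⇒ 37 weeks.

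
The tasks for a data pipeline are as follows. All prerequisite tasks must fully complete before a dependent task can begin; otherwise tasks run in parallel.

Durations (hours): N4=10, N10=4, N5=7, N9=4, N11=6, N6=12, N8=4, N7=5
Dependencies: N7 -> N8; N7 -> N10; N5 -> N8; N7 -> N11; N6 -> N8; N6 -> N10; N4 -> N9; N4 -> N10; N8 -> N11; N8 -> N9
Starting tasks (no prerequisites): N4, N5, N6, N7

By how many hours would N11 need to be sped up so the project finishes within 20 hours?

2

Current finish: 22 hours; target: 20.
N11 is on every critical path, so each hour cut from N11 cuts the finish by one (this holds down to a finish of 20).
Need 22 − 20 = 2 hours off N11 → N11 becomes 4 hours, finish becomes 20.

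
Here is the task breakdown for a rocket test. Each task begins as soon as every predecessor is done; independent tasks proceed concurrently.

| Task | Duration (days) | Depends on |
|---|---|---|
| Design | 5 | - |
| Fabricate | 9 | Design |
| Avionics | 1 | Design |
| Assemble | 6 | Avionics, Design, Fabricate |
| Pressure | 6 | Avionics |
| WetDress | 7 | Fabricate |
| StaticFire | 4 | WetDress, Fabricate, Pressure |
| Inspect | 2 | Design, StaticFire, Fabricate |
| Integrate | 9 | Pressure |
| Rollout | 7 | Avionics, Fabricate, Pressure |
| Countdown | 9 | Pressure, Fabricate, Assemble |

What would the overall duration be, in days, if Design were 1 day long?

The binding path is Design→Fabricate→Assemble→Countdown = 5+9+6+9 = 29; finish at 29 days.
Design lies on that path, so at 1 day the path becomes 25 days.
No other chain overtakes it, so the finish is 25 days.

25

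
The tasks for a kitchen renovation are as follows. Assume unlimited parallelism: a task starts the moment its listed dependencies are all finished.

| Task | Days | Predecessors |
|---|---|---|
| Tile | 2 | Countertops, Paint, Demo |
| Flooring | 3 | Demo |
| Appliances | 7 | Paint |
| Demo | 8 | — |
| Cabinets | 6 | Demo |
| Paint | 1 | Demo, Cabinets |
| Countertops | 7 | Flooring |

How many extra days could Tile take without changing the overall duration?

2

The longest chain is Demo→Cabinets→Paint→Appliances = 8+6+1+7 = 22; overall finish 22 days.
The longest chain containing Tile totals 20 days.
Slack of Tile = 20 − 18 = 2 days.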